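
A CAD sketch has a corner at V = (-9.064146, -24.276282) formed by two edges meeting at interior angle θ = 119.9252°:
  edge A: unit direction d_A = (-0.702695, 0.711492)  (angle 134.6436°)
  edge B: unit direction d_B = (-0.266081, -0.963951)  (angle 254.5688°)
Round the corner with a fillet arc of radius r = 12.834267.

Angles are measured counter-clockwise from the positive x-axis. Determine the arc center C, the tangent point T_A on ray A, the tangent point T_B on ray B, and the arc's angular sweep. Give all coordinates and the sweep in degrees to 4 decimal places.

center=(-23.4103,-28.0148) T_A=(-14.2789,-18.9963) T_B=(-11.0387,-31.4298) sweep=60.0748

bisector direction at 194.6062° = (-0.967682,-0.252174)
center distance |VC| = r/sin(θ/2) = 12.834267/sin(59.9626°) = 14.825325
C = V + |VC|·bis = (-23.4103,-28.0148)
T_A = V + ((C−V)·d_A)·d_A = V + 7.4210·d_A = (-14.2789,-18.9963)
T_B = V + ((C−V)·d_B)·d_B = V + 7.4210·d_B = (-11.0387,-31.4298)
sweep = 180° − θ = 60.0748°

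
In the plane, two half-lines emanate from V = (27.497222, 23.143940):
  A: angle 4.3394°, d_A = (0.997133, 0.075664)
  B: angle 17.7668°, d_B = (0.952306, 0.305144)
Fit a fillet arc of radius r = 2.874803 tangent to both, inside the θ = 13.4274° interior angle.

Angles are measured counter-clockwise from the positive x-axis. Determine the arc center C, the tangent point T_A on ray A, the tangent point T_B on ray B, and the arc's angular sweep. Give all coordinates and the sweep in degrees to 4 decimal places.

center=(51.6313,27.8584) T_A=(51.8488,24.9918) T_B=(50.7541,30.5960) sweep=166.5726

bisector direction at 11.0531° = (0.981450,0.191719)
center distance |VC| = r/sin(θ/2) = 2.874803/sin(6.7137°) = 24.590257
C = V + |VC|·bis = (51.6313,27.8584)
T_A = V + ((C−V)·d_A)·d_A = V + 24.4216·d_A = (51.8488,24.9918)
T_B = V + ((C−V)·d_B)·d_B = V + 24.4216·d_B = (50.7541,30.5960)
sweep = 180° − θ = 166.5726°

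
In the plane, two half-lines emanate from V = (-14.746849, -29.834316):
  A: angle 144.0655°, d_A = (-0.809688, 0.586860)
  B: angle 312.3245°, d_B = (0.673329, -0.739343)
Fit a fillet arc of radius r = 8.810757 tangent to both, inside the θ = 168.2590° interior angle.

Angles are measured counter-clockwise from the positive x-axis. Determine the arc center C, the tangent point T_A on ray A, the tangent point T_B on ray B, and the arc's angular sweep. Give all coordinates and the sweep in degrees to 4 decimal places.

center=(-20.6510,-36.4366) T_A=(-15.4804,-29.3027) T_B=(-14.1369,-30.5041) sweep=11.7410

bisector direction at 228.1950° = (-0.666598,-0.745418)
center distance |VC| = r/sin(θ/2) = 8.810757/sin(84.1295°) = 8.857208
C = V + |VC|·bis = (-20.6510,-36.4366)
T_A = V + ((C−V)·d_A)·d_A = V + 0.9059·d_A = (-15.4804,-29.3027)
T_B = V + ((C−V)·d_B)·d_B = V + 0.9059·d_B = (-14.1369,-30.5041)
sweep = 180° − θ = 11.7410°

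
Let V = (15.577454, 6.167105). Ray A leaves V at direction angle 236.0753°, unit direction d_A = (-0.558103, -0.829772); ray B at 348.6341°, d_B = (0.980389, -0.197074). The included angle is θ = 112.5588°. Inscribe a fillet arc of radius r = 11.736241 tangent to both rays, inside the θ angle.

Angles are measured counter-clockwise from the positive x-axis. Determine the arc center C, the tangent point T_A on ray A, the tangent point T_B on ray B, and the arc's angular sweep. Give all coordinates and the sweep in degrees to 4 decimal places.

center=(20.9441,-6.8827) T_A=(11.2057,-0.3327) T_B=(23.2570,4.6234) sweep=67.4412

bisector direction at 292.3547° = (0.380339,-0.924847)
center distance |VC| = r/sin(θ/2) = 11.736241/sin(56.2794°) = 14.110221
C = V + |VC|·bis = (20.9441,-6.8827)
T_A = V + ((C−V)·d_A)·d_A = V + 7.8332·d_A = (11.2057,-0.3327)
T_B = V + ((C−V)·d_B)·d_B = V + 7.8332·d_B = (23.2570,4.6234)
sweep = 180° − θ = 67.4412°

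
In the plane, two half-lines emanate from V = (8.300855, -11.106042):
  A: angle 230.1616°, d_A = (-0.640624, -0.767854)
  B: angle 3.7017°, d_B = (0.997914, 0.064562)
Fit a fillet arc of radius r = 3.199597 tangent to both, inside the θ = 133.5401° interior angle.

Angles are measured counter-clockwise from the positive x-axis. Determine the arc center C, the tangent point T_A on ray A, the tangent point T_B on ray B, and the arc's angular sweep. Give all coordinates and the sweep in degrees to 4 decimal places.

center=(9.8779,-14.2103) T_A=(7.4211,-12.1606) T_B=(9.6713,-11.0174) sweep=46.4599

bisector direction at 296.9316° = (0.452927,-0.891547)
center distance |VC| = r/sin(θ/2) = 3.199597/sin(66.7700°) = 3.481875
C = V + |VC|·bis = (9.8779,-14.2103)
T_A = V + ((C−V)·d_A)·d_A = V + 1.3733·d_A = (7.4211,-12.1606)
T_B = V + ((C−V)·d_B)·d_B = V + 1.3733·d_B = (9.6713,-11.0174)
sweep = 180° − θ = 46.4599°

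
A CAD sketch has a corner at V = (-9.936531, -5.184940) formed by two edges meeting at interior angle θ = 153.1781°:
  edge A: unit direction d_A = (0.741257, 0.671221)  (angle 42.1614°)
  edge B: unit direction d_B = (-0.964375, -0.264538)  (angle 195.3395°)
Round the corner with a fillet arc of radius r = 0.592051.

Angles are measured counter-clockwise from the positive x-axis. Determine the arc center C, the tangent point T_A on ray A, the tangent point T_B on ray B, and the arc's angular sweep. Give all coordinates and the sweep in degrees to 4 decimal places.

bisector direction at 118.7504° = (-0.480996,0.876723)
center distance |VC| = r/sin(θ/2) = 0.592051/sin(76.5891°) = 0.608648
C = V + |VC|·bis = (-10.2293,-4.6513)
T_A = V + ((C−V)·d_A)·d_A = V + 0.1412·d_A = (-9.8319,-5.0902)
T_B = V + ((C−V)·d_B)·d_B = V + 0.1412·d_B = (-10.0727,-5.2223)
sweep = 180° − θ = 26.8219°

center=(-10.2293,-4.6513) T_A=(-9.8319,-5.0902) T_B=(-10.0727,-5.2223) sweep=26.8219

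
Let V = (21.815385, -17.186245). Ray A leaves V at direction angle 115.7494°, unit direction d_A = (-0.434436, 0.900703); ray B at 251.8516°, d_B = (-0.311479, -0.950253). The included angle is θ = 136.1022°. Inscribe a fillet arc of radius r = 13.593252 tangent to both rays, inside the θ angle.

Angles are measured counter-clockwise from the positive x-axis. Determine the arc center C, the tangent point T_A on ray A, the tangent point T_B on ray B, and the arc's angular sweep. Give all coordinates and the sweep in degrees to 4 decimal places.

center=(7.1921,-18.1577) T_A=(19.4356,-12.2523) T_B=(20.1091,-22.3917) sweep=43.8978

bisector direction at 183.8005° = (-0.997801,-0.066283)
center distance |VC| = r/sin(θ/2) = 13.593252/sin(68.0511°) = 14.655519
C = V + |VC|·bis = (7.1921,-18.1577)
T_A = V + ((C−V)·d_A)·d_A = V + 5.4779·d_A = (19.4356,-12.2523)
T_B = V + ((C−V)·d_B)·d_B = V + 5.4779·d_B = (20.1091,-22.3917)
sweep = 180° − θ = 43.8978°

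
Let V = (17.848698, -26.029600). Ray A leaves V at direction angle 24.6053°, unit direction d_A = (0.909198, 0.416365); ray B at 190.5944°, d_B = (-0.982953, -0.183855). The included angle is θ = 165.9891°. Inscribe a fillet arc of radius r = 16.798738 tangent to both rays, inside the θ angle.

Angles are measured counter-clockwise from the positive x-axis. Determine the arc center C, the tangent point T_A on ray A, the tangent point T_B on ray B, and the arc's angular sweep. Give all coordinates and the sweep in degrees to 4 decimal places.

bisector direction at 107.5999° = (-0.302367,0.953191)
center distance |VC| = r/sin(θ/2) = 16.798738/sin(82.9946°) = 16.925091
C = V + |VC|·bis = (12.7311,-9.8967)
T_A = V + ((C−V)·d_A)·d_A = V + 2.0642·d_A = (19.7255,-25.1701)
T_B = V + ((C−V)·d_B)·d_B = V + 2.0642·d_B = (15.8196,-26.4091)
sweep = 180° − θ = 14.0109°

center=(12.7311,-9.8967) T_A=(19.7255,-25.1701) T_B=(15.8196,-26.4091) sweep=14.0109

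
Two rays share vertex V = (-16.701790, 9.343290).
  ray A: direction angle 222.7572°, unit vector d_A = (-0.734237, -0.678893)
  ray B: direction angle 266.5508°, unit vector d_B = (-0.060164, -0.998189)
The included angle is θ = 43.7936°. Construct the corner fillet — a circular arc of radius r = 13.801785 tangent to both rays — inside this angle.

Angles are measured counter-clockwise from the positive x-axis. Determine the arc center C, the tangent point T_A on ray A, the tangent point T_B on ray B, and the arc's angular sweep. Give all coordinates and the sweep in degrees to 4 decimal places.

center=(-32.5445,-24.1027) T_A=(-41.9144,-13.9689) T_B=(-18.7677,-24.9331) sweep=136.2064

bisector direction at 244.6540° = (-0.428084,-0.903739)
center distance |VC| = r/sin(θ/2) = 13.801785/sin(21.8968°) = 37.008458
C = V + |VC|·bis = (-32.5445,-24.1027)
T_A = V + ((C−V)·d_A)·d_A = V + 34.3386·d_A = (-41.9144,-13.9689)
T_B = V + ((C−V)·d_B)·d_B = V + 34.3386·d_B = (-18.7677,-24.9331)
sweep = 180° − θ = 136.2064°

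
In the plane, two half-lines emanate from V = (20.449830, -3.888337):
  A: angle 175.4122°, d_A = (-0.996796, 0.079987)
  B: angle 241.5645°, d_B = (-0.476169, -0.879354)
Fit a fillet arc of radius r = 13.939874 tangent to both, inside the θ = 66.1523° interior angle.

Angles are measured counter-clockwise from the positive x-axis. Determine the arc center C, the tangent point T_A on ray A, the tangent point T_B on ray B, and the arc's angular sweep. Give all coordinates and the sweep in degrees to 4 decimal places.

center=(-1.9998,-16.0716) T_A=(-0.8848,-2.1764) T_B=(10.2583,-22.7093) sweep=113.8477

bisector direction at 208.4884° = (-0.878914,-0.476980)
center distance |VC| = r/sin(θ/2) = 13.939874/sin(33.0761°) = 25.542450
C = V + |VC|·bis = (-1.9998,-16.0716)
T_A = V + ((C−V)·d_A)·d_A = V + 21.4032·d_A = (-0.8848,-2.1764)
T_B = V + ((C−V)·d_B)·d_B = V + 21.4032·d_B = (10.2583,-22.7093)
sweep = 180° − θ = 113.8477°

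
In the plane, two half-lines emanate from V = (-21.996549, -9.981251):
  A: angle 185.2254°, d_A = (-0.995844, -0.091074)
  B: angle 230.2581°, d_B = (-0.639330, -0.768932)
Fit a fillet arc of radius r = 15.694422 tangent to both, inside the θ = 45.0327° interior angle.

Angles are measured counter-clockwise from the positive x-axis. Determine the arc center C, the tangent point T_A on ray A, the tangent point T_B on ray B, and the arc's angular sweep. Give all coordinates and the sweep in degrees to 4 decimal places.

bisector direction at 207.7417° = (-0.885055,-0.465487)
center distance |VC| = r/sin(θ/2) = 15.694422/sin(22.5163°) = 40.983268
C = V + |VC|·bis = (-58.2690,-29.0584)
T_A = V + ((C−V)·d_A)·d_A = V + 37.8591·d_A = (-59.6983,-13.4292)
T_B = V + ((C−V)·d_B)·d_B = V + 37.8591·d_B = (-46.2010,-39.0924)
sweep = 180° − θ = 134.9673°

center=(-58.2690,-29.0584) T_A=(-59.6983,-13.4292) T_B=(-46.2010,-39.0924) sweep=134.9673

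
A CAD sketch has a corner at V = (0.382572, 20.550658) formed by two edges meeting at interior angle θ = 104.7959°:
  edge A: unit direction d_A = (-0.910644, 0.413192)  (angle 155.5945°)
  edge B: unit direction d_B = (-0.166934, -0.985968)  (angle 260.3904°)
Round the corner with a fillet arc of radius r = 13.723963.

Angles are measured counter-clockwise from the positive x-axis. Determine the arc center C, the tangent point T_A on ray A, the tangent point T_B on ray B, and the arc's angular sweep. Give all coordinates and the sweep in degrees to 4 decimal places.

bisector direction at 207.9925° = (-0.883009,-0.469355)
center distance |VC| = r/sin(θ/2) = 13.723963/sin(52.3980°) = 17.322379
C = V + |VC|·bis = (-14.9133,12.4203)
T_A = V + ((C−V)·d_A)·d_A = V + 10.5697·d_A = (-9.2426,24.9180)
T_B = V + ((C−V)·d_B)·d_B = V + 10.5697·d_B = (-1.3819,10.1293)
sweep = 180° − θ = 75.2041°

center=(-14.9133,12.4203) T_A=(-9.2426,24.9180) T_B=(-1.3819,10.1293) sweep=75.2041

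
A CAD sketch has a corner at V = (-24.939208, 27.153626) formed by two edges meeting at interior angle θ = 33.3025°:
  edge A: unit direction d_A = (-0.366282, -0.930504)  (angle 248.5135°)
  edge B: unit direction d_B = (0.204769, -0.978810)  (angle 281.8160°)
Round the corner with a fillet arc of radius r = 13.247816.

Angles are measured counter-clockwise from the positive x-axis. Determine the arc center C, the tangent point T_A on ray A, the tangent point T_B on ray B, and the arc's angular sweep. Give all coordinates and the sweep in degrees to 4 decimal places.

bisector direction at 265.1648° = (-0.084291,-0.996441)
center distance |VC| = r/sin(θ/2) = 13.247816/sin(16.6513°) = 46.232860
C = V + |VC|·bis = (-28.8362,-18.9147)
T_A = V + ((C−V)·d_A)·d_A = V + 44.2942·d_A = (-41.1634,-14.0623)
T_B = V + ((C−V)·d_B)·d_B = V + 44.2942·d_B = (-15.8691,-16.2020)
sweep = 180° − θ = 146.6975°

center=(-28.8362,-18.9147) T_A=(-41.1634,-14.0623) T_B=(-15.8691,-16.2020) sweep=146.6975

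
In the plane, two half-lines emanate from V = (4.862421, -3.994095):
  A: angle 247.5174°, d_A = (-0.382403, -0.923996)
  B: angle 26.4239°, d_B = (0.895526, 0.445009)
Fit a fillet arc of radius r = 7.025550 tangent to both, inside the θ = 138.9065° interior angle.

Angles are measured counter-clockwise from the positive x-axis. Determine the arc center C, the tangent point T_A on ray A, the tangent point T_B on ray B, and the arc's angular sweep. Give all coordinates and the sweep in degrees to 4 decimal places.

bisector direction at 316.9706° = (0.731004,-0.682373)
center distance |VC| = r/sin(θ/2) = 7.025550/sin(69.4532°) = 7.502834
C = V + |VC|·bis = (10.3470,-9.1138)
T_A = V + ((C−V)·d_A)·d_A = V + 2.6333·d_A = (3.8554,-6.4272)
T_B = V + ((C−V)·d_B)·d_B = V + 2.6333·d_B = (7.2206,-2.8223)
sweep = 180° − θ = 41.0935°

center=(10.3470,-9.1138) T_A=(3.8554,-6.4272) T_B=(7.2206,-2.8223) sweep=41.0935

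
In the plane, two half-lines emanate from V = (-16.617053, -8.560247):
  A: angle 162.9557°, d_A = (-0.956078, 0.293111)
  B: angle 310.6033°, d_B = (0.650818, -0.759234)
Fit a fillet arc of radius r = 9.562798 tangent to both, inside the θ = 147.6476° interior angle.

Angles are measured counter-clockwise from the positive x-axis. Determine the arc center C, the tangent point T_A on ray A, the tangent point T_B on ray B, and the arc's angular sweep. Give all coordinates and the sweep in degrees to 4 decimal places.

bisector direction at 236.7795° = (-0.547863,-0.836568)
center distance |VC| = r/sin(θ/2) = 9.562798/sin(73.8238°) = 9.957001
C = V + |VC|·bis = (-22.0721,-16.8900)
T_A = V + ((C−V)·d_A)·d_A = V + 2.7739·d_A = (-19.2692,-7.7472)
T_B = V + ((C−V)·d_B)·d_B = V + 2.7739·d_B = (-14.8117,-10.6663)
sweep = 180° − θ = 32.3524°

center=(-22.0721,-16.8900) T_A=(-19.2692,-7.7472) T_B=(-14.8117,-10.6663) sweep=32.3524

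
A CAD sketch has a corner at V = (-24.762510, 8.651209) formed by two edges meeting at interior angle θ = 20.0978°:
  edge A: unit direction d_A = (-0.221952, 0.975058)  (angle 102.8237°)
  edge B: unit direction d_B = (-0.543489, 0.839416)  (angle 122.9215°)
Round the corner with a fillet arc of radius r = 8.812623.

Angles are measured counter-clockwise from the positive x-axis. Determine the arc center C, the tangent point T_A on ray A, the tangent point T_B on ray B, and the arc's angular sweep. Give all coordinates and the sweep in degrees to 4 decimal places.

bisector direction at 112.8726° = (-0.388683,0.921371)
center distance |VC| = r/sin(θ/2) = 8.812623/sin(10.0489°) = 50.505433
C = V + |VC|·bis = (-44.3931,55.1855)
T_A = V + ((C−V)·d_A)·d_A = V + 49.7306·d_A = (-35.8003,57.1414)
T_B = V + ((C−V)·d_B)·d_B = V + 49.7306·d_B = (-51.7906,50.3959)
sweep = 180° − θ = 159.9022°

center=(-44.3931,55.1855) T_A=(-35.8003,57.1414) T_B=(-51.7906,50.3959) sweep=159.9022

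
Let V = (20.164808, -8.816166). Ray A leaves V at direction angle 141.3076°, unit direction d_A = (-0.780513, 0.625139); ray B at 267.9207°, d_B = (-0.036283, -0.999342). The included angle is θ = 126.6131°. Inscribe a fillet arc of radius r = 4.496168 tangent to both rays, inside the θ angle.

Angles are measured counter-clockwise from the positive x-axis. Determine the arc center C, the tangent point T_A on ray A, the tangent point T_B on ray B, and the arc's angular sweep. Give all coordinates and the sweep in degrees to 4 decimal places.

center=(15.5896,-10.9122) T_A=(18.4003,-7.4029) T_B=(20.0828,-11.0754) sweep=53.3869

bisector direction at 204.6142° = (-0.909133,-0.416505)
center distance |VC| = r/sin(θ/2) = 4.496168/sin(63.3066°) = 5.032520
C = V + |VC|·bis = (15.5896,-10.9122)
T_A = V + ((C−V)·d_A)·d_A = V + 2.2607·d_A = (18.4003,-7.4029)
T_B = V + ((C−V)·d_B)·d_B = V + 2.2607·d_B = (20.0828,-11.0754)
sweep = 180° − θ = 53.3869°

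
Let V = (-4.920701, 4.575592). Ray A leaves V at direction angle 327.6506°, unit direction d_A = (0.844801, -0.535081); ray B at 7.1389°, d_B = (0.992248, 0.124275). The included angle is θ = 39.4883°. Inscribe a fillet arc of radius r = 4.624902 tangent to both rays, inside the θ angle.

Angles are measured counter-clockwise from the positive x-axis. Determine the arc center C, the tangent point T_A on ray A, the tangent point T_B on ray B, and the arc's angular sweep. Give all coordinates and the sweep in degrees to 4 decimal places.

bisector direction at 347.3948° = (0.975897,-0.218233)
center distance |VC| = r/sin(θ/2) = 4.624902/sin(19.7442°) = 13.690408
C = V + |VC|·bis = (8.4397,1.5879)
T_A = V + ((C−V)·d_A)·d_A = V + 12.8856·d_A = (5.9650,-2.3192)
T_B = V + ((C−V)·d_B)·d_B = V + 12.8856·d_B = (7.8650,6.1769)
sweep = 180° − θ = 140.5117°

center=(8.4397,1.5879) T_A=(5.9650,-2.3192) T_B=(7.8650,6.1769) sweep=140.5117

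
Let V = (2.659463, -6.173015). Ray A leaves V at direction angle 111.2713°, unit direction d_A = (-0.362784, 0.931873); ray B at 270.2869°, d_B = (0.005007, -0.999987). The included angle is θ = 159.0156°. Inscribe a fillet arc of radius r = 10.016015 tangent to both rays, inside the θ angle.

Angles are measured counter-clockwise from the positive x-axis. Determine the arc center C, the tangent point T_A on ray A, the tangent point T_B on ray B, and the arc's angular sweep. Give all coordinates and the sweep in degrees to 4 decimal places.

bisector direction at 190.7791° = (-0.982356,-0.187023)
center distance |VC| = r/sin(θ/2) = 10.016015/sin(79.5078°) = 10.186333
C = V + |VC|·bis = (-7.3471,-8.0781)
T_A = V + ((C−V)·d_A)·d_A = V + 1.8549·d_A = (1.9865,-4.4444)
T_B = V + ((C−V)·d_B)·d_B = V + 1.8549·d_B = (2.6688,-8.0279)
sweep = 180° − θ = 20.9844°

center=(-7.3471,-8.0781) T_A=(1.9865,-4.4444) T_B=(2.6688,-8.0279) sweep=20.9844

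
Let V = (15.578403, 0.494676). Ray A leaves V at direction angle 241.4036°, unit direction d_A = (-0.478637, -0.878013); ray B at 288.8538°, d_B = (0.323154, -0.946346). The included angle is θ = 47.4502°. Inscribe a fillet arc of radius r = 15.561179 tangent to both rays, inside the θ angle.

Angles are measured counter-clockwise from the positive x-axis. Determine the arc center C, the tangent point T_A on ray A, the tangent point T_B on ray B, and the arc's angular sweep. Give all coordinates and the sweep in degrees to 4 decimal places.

center=(12.2941,-38.0415) T_A=(-1.3688,-30.5933) T_B=(27.0204,-33.0128) sweep=132.5498

bisector direction at 265.1287° = (-0.084918,-0.996388)
center distance |VC| = r/sin(θ/2) = 15.561179/sin(23.7251°) = 38.675836
C = V + |VC|·bis = (12.2941,-38.0415)
T_A = V + ((C−V)·d_A)·d_A = V + 35.4072·d_A = (-1.3688,-30.5933)
T_B = V + ((C−V)·d_B)·d_B = V + 35.4072·d_B = (27.0204,-33.0128)
sweep = 180° − θ = 132.5498°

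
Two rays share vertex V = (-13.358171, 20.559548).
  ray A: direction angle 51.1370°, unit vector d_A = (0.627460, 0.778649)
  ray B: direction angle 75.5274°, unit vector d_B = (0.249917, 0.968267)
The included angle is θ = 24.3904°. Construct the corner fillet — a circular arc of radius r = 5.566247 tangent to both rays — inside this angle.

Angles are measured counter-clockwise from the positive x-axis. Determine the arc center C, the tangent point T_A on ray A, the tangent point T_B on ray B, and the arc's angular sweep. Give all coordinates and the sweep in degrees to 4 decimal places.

bisector direction at 63.3322° = (0.448817,0.893624)
center distance |VC| = r/sin(θ/2) = 5.566247/sin(12.1952°) = 26.349982
C = V + |VC|·bis = (-1.5319,44.1065)
T_A = V + ((C−V)·d_A)·d_A = V + 25.7554·d_A = (2.8023,40.6139)
T_B = V + ((C−V)·d_B)·d_B = V + 25.7554·d_B = (-6.9215,45.4976)
sweep = 180° − θ = 155.6096°

center=(-1.5319,44.1065) T_A=(2.8023,40.6139) T_B=(-6.9215,45.4976) sweep=155.6096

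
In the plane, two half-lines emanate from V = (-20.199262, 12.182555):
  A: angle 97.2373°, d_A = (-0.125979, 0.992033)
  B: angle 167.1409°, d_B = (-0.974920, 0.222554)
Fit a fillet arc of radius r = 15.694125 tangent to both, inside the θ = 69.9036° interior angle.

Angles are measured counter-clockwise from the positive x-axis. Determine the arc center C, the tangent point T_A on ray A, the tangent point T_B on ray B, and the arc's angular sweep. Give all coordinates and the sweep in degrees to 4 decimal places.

bisector direction at 132.1891° = (-0.671580,0.740932)
center distance |VC| = r/sin(θ/2) = 15.694125/sin(34.9518°) = 27.394794
C = V + |VC|·bis = (-38.5970,32.4802)
T_A = V + ((C−V)·d_A)·d_A = V + 22.4537·d_A = (-23.0280,34.4574)
T_B = V + ((C−V)·d_B)·d_B = V + 22.4537·d_B = (-42.0898,17.1797)
sweep = 180° − θ = 110.0964°

center=(-38.5970,32.4802) T_A=(-23.0280,34.4574) T_B=(-42.0898,17.1797) sweep=110.0964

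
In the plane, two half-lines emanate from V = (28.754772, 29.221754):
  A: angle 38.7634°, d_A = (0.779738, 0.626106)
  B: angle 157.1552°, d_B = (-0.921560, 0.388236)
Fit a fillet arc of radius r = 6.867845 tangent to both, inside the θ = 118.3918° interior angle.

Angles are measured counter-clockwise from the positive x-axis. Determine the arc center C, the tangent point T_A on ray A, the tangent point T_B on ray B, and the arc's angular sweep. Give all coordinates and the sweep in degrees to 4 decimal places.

center=(27.6476,37.1406) T_A=(31.9476,31.7855) T_B=(24.9812,30.8115) sweep=61.6082

bisector direction at 97.9593° = (-0.138470,0.990367)
center distance |VC| = r/sin(θ/2) = 6.867845/sin(59.1959°) = 7.995877
C = V + |VC|·bis = (27.6476,37.1406)
T_A = V + ((C−V)·d_A)·d_A = V + 4.0947·d_A = (31.9476,31.7855)
T_B = V + ((C−V)·d_B)·d_B = V + 4.0947·d_B = (24.9812,30.8115)
sweep = 180° − θ = 61.6082°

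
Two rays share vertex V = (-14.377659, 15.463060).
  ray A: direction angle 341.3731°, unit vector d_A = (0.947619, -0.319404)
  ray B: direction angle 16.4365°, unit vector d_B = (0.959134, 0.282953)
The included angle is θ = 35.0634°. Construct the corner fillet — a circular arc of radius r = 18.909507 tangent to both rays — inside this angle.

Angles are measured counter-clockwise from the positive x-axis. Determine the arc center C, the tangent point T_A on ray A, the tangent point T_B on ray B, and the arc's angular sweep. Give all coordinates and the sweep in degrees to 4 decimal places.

bisector direction at 358.9048° = (0.999817,-0.019114)
center distance |VC| = r/sin(θ/2) = 18.909507/sin(17.5317°) = 62.773603
C = V + |VC|·bis = (48.3845,14.2632)
T_A = V + ((C−V)·d_A)·d_A = V + 59.8578·d_A = (42.3447,-3.6558)
T_B = V + ((C−V)·d_B)·d_B = V + 59.8578·d_B = (43.0340,32.4000)
sweep = 180° − θ = 144.9366°

center=(48.3845,14.2632) T_A=(42.3447,-3.6558) T_B=(43.0340,32.4000) sweep=144.9366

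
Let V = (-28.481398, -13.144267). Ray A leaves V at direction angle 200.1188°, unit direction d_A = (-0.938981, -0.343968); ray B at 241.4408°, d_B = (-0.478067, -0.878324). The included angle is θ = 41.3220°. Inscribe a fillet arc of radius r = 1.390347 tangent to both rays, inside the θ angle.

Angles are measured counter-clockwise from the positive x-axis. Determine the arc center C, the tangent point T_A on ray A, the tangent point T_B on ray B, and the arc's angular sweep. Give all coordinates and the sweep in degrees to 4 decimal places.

center=(-31.4652,-15.7180) T_A=(-31.9435,-14.4125) T_B=(-30.2440,-16.3827) sweep=138.6780

bisector direction at 220.7798° = (-0.757225,-0.653154)
center distance |VC| = r/sin(θ/2) = 1.390347/sin(20.6610°) = 3.940468
C = V + |VC|·bis = (-31.4652,-15.7180)
T_A = V + ((C−V)·d_A)·d_A = V + 3.6870·d_A = (-31.9435,-14.4125)
T_B = V + ((C−V)·d_B)·d_B = V + 3.6870·d_B = (-30.2440,-16.3827)
sweep = 180° − θ = 138.6780°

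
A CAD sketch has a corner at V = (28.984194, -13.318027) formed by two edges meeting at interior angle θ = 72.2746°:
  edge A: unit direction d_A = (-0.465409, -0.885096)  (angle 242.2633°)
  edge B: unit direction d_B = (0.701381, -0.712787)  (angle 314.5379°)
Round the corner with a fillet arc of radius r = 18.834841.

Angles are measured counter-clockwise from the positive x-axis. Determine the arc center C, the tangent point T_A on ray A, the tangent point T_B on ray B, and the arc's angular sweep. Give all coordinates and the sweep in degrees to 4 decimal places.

bisector direction at 278.4006° = (0.146093,-0.989271)
center distance |VC| = r/sin(θ/2) = 18.834841/sin(36.1373°) = 31.938495
C = V + |VC|·bis = (33.6502,-44.9138)
T_A = V + ((C−V)·d_A)·d_A = V + 25.7937·d_A = (16.9796,-36.1479)
T_B = V + ((C−V)·d_B)·d_B = V + 25.7937·d_B = (47.0754,-31.7034)
sweep = 180° − θ = 107.7254°

center=(33.6502,-44.9138) T_A=(16.9796,-36.1479) T_B=(47.0754,-31.7034) sweep=107.7254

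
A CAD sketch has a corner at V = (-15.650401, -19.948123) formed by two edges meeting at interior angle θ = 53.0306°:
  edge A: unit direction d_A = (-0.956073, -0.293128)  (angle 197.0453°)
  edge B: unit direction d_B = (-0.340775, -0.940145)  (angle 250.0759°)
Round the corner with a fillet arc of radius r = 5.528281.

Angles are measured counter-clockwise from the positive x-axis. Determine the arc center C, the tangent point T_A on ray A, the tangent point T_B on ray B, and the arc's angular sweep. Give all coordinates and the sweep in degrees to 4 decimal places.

bisector direction at 223.5606° = (-0.724646,-0.689121)
center distance |VC| = r/sin(θ/2) = 5.528281/sin(26.5153°) = 12.383122
C = V + |VC|·bis = (-24.6238,-28.4816)
T_A = V + ((C−V)·d_A)·d_A = V + 11.0806·d_A = (-26.2443,-23.1962)
T_B = V + ((C−V)·d_B)·d_B = V + 11.0806·d_B = (-19.4264,-30.3655)
sweep = 180° − θ = 126.9694°

center=(-24.6238,-28.4816) T_A=(-26.2443,-23.1962) T_B=(-19.4264,-30.3655) sweep=126.9694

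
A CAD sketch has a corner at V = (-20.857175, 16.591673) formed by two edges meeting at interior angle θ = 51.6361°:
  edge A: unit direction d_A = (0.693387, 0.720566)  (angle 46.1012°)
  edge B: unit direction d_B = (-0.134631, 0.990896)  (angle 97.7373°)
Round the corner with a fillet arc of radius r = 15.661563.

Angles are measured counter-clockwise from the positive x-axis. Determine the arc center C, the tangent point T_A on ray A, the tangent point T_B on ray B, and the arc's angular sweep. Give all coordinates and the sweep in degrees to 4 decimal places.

bisector direction at 71.9193° = (0.310357,0.950620)
center distance |VC| = r/sin(θ/2) = 15.661563/sin(25.8180°) = 35.961043
C = V + |VC|·bis = (-9.6964,50.7770)
T_A = V + ((C−V)·d_A)·d_A = V + 32.3715·d_A = (1.5888,39.9174)
T_B = V + ((C−V)·d_B)·d_B = V + 32.3715·d_B = (-25.2154,48.6684)
sweep = 180° − θ = 128.3639°

center=(-9.6964,50.7770) T_A=(1.5888,39.9174) T_B=(-25.2154,48.6684) sweep=128.3639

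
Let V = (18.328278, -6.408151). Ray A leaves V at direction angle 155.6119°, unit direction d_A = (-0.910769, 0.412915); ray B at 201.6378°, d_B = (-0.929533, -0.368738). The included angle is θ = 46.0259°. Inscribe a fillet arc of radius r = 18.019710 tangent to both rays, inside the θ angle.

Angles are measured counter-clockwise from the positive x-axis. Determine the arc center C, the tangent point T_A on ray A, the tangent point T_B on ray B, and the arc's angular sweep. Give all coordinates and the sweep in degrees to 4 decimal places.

bisector direction at 178.6249° = (-0.999712,0.023999)
center distance |VC| = r/sin(θ/2) = 18.019710/sin(23.0130°) = 46.093386
C = V + |VC|·bis = (-27.7518,-5.3020)
T_A = V + ((C−V)·d_A)·d_A = V + 42.4251·d_A = (-20.3112,11.1098)
T_B = V + ((C−V)·d_B)·d_B = V + 42.4251·d_B = (-21.1073,-22.0519)
sweep = 180° − θ = 133.9741°

center=(-27.7518,-5.3020) T_A=(-20.3112,11.1098) T_B=(-21.1073,-22.0519) sweep=133.9741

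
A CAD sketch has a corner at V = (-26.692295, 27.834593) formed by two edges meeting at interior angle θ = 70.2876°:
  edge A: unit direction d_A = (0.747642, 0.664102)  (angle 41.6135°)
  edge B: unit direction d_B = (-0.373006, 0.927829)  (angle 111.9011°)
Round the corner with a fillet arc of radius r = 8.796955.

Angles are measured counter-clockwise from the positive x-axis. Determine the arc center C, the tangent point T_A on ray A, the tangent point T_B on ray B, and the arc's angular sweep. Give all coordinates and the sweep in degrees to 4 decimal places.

bisector direction at 76.7573° = (0.229076,0.973408)
center distance |VC| = r/sin(θ/2) = 8.796955/sin(35.1438°) = 15.282294
C = V + |VC|·bis = (-23.1915,42.7105)
T_A = V + ((C−V)·d_A)·d_A = V + 12.4965·d_A = (-17.3494,36.1335)
T_B = V + ((C−V)·d_B)·d_B = V + 12.4965·d_B = (-31.3536,39.4292)
sweep = 180° − θ = 109.7124°

center=(-23.1915,42.7105) T_A=(-17.3494,36.1335) T_B=(-31.3536,39.4292) sweep=109.7124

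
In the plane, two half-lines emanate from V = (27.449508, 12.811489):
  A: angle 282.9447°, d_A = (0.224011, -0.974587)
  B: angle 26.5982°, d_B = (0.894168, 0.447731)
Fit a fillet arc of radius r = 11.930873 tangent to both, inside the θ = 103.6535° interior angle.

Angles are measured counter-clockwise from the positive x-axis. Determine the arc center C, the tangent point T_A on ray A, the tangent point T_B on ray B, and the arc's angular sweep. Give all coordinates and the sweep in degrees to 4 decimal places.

bisector direction at 334.7715° = (0.904615,-0.426230)
center distance |VC| = r/sin(θ/2) = 11.930873/sin(51.8267°) = 15.176418
C = V + |VC|·bis = (41.1783,6.3428)
T_A = V + ((C−V)·d_A)·d_A = V + 9.3797·d_A = (29.5506,3.6702)
T_B = V + ((C−V)·d_B)·d_B = V + 9.3797·d_B = (35.8365,17.0111)
sweep = 180° − θ = 76.3465°

center=(41.1783,6.3428) T_A=(29.5506,3.6702) T_B=(35.8365,17.0111) sweep=76.3465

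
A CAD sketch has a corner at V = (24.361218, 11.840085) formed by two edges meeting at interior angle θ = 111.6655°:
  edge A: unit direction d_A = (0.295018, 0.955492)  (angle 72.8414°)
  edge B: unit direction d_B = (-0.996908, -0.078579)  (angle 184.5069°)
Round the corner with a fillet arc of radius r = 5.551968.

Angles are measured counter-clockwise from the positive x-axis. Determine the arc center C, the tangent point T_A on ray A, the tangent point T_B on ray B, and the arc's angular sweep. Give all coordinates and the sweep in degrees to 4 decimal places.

center=(20.1681,17.0788) T_A=(25.4730,15.4408) T_B=(20.6044,11.5440) sweep=68.3345

bisector direction at 128.6741° = (-0.624890,0.780712)
center distance |VC| = r/sin(θ/2) = 5.551968/sin(55.8327°) = 6.710124
C = V + |VC|·bis = (20.1681,17.0788)
T_A = V + ((C−V)·d_A)·d_A = V + 3.7685·d_A = (25.4730,15.4408)
T_B = V + ((C−V)·d_B)·d_B = V + 3.7685·d_B = (20.6044,11.5440)
sweep = 180° − θ = 68.3345°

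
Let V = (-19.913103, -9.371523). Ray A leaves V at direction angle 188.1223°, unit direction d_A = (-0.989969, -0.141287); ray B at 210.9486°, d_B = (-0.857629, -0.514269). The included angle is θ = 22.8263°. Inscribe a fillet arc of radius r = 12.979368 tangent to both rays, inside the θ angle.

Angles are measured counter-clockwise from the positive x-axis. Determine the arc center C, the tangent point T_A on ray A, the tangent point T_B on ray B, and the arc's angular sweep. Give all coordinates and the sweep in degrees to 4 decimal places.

center=(-81.7287,-31.3046) T_A=(-83.5625,-18.4554) T_B=(-75.0538,-42.4361) sweep=157.1737

bisector direction at 199.5354° = (-0.942435,-0.334390)
center distance |VC| = r/sin(θ/2) = 12.979368/sin(11.4131°) = 65.591348
C = V + |VC|·bis = (-81.7287,-31.3046)
T_A = V + ((C−V)·d_A)·d_A = V + 64.2943·d_A = (-83.5625,-18.4554)
T_B = V + ((C−V)·d_B)·d_B = V + 64.2943·d_B = (-75.0538,-42.4361)
sweep = 180° − θ = 157.1737°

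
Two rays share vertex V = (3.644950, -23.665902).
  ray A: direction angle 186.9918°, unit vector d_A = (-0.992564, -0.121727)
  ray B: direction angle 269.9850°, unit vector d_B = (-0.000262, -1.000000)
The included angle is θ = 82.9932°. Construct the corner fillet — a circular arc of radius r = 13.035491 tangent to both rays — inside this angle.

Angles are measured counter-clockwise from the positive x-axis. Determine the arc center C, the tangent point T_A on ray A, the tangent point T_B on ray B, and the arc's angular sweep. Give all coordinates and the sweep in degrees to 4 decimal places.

bisector direction at 228.4884° = (-0.662772,-0.748822)
center distance |VC| = r/sin(θ/2) = 13.035491/sin(41.4966°) = 19.673968
C = V + |VC|·bis = (-9.3944,-38.3982)
T_A = V + ((C−V)·d_A)·d_A = V + 14.7357·d_A = (-10.9812,-25.4596)
T_B = V + ((C−V)·d_B)·d_B = V + 14.7357·d_B = (3.6411,-38.4016)
sweep = 180° − θ = 97.0068°

center=(-9.3944,-38.3982) T_A=(-10.9812,-25.4596) T_B=(3.6411,-38.4016) sweep=97.0068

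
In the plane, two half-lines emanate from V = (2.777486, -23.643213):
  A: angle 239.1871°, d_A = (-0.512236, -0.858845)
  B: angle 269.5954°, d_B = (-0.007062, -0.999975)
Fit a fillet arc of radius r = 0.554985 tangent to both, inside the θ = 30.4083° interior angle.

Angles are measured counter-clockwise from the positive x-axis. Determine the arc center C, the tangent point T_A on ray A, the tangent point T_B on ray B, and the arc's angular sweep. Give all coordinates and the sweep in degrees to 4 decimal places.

center=(2.2081,-25.6813) T_A=(1.7314,-25.3971) T_B=(2.7631,-25.6853) sweep=149.5917

bisector direction at 254.3913° = (-0.269067,-0.963121)
center distance |VC| = r/sin(θ/2) = 0.554985/sin(15.2042°) = 2.116171
C = V + |VC|·bis = (2.2081,-25.6813)
T_A = V + ((C−V)·d_A)·d_A = V + 2.0421·d_A = (1.7314,-25.3971)
T_B = V + ((C−V)·d_B)·d_B = V + 2.0421·d_B = (2.7631,-25.6853)
sweep = 180° − θ = 149.5917°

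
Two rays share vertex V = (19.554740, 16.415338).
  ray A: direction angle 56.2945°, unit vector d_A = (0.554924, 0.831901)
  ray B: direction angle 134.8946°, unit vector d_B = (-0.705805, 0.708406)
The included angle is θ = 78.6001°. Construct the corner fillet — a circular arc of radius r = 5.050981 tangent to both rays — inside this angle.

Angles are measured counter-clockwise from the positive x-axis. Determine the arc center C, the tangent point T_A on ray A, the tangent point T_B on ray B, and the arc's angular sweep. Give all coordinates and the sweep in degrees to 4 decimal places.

bisector direction at 95.5945° = (-0.097488,0.995237)
center distance |VC| = r/sin(θ/2) = 5.050981/sin(39.3000°) = 7.974626
C = V + |VC|·bis = (18.7773,24.3520)
T_A = V + ((C−V)·d_A)·d_A = V + 6.1711·d_A = (22.9792,21.5491)
T_B = V + ((C−V)·d_B)·d_B = V + 6.1711·d_B = (15.1992,20.7870)
sweep = 180° − θ = 101.3999°

center=(18.7773,24.3520) T_A=(22.9792,21.5491) T_B=(15.1992,20.7870) sweep=101.3999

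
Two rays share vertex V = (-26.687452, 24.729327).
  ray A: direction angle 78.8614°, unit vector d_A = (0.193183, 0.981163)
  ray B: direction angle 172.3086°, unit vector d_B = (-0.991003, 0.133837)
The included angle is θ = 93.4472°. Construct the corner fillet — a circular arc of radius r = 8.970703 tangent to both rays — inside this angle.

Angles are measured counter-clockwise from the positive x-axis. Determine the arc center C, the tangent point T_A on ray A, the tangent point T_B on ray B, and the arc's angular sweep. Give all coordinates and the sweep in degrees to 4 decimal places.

center=(-33.8574,34.7498) T_A=(-25.0557,33.0168) T_B=(-35.0580,25.8598) sweep=86.5528

bisector direction at 125.5850° = (-0.581910,0.813253)
center distance |VC| = r/sin(θ/2) = 8.970703/sin(46.7236°) = 12.321460
C = V + |VC|·bis = (-33.8574,34.7498)
T_A = V + ((C−V)·d_A)·d_A = V + 8.4466·d_A = (-25.0557,33.0168)
T_B = V + ((C−V)·d_B)·d_B = V + 8.4466·d_B = (-35.0580,25.8598)
sweep = 180° − θ = 86.5528°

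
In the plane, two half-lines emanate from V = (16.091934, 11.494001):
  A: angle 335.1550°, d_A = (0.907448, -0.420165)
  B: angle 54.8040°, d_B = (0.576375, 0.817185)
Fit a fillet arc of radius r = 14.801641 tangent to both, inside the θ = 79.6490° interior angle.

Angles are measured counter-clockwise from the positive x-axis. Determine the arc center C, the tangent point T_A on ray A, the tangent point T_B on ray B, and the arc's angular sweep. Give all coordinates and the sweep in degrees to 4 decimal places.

center=(38.4183,17.4678) T_A=(32.1992,4.0361) T_B=(26.3226,25.9991) sweep=100.3510

bisector direction at 14.9795° = (0.966018,0.258473)
center distance |VC| = r/sin(θ/2) = 14.801641/sin(39.8245°) = 23.111741
C = V + |VC|·bis = (38.4183,17.4678)
T_A = V + ((C−V)·d_A)·d_A = V + 17.7500·d_A = (32.1992,4.0361)
T_B = V + ((C−V)·d_B)·d_B = V + 17.7500·d_B = (26.3226,25.9991)
sweep = 180° − θ = 100.3510°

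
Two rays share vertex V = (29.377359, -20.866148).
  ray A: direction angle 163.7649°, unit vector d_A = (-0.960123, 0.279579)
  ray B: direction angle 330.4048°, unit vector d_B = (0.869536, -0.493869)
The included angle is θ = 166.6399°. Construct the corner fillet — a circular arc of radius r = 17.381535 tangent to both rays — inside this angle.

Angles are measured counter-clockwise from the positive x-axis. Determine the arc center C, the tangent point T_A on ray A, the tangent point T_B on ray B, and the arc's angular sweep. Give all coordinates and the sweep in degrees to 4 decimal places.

center=(22.5633,-36.9854) T_A=(27.4228,-20.2970) T_B=(31.1475,-21.8715) sweep=13.3601

bisector direction at 247.0848° = (-0.389368,-0.921082)
center distance |VC| = r/sin(θ/2) = 17.381535/sin(83.3200°) = 17.500341
C = V + |VC|·bis = (22.5633,-36.9854)
T_A = V + ((C−V)·d_A)·d_A = V + 2.0357·d_A = (27.4228,-20.2970)
T_B = V + ((C−V)·d_B)·d_B = V + 2.0357·d_B = (31.1475,-21.8715)
sweep = 180° − θ = 13.3601°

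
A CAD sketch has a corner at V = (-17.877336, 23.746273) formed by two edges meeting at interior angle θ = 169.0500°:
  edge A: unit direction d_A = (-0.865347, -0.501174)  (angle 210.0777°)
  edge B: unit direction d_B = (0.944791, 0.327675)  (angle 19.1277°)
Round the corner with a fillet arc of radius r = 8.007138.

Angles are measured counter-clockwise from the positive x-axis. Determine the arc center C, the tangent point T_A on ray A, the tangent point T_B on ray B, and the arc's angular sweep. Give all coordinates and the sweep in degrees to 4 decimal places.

bisector direction at 294.6027° = (0.416324,-0.909216)
center distance |VC| = r/sin(θ/2) = 8.007138/sin(84.5250°) = 8.043835
C = V + |VC|·bis = (-14.5285,16.4327)
T_A = V + ((C−V)·d_A)·d_A = V + 0.7675·d_A = (-18.5415,23.3616)
T_B = V + ((C−V)·d_B)·d_B = V + 0.7675·d_B = (-17.1522,23.9978)
sweep = 180° − θ = 10.9500°

center=(-14.5285,16.4327) T_A=(-18.5415,23.3616) T_B=(-17.1522,23.9978) sweep=10.9500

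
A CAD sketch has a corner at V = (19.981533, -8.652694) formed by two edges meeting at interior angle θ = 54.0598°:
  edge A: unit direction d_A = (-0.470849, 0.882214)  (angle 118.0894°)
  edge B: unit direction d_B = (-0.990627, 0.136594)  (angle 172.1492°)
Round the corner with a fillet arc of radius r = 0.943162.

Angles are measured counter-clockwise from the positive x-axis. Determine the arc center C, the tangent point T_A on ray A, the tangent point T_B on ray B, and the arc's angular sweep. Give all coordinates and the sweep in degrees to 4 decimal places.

bisector direction at 145.1193° = (-0.820345,0.571870)
center distance |VC| = r/sin(θ/2) = 0.943162/sin(27.0299°) = 2.075368
C = V + |VC|·bis = (18.2790,-7.4659)
T_A = V + ((C−V)·d_A)·d_A = V + 1.8487·d_A = (19.1111,-7.0218)
T_B = V + ((C−V)·d_B)·d_B = V + 1.8487·d_B = (18.1502,-8.4002)
sweep = 180° − θ = 125.9402°

center=(18.2790,-7.4659) T_A=(19.1111,-7.0218) T_B=(18.1502,-8.4002) sweep=125.9402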